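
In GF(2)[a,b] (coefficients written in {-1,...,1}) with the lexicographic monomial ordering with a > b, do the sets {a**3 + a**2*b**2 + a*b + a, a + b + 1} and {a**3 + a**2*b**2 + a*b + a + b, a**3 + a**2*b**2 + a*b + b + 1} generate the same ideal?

For a fixed monomial order, each ideal has a unique reduced Gröbner basis; comparing bases decides equality.
Buchberger on the first generating set:
f_1 = a**3 + a**2*b**2 + a*b + a, LT = a**3.
f_2 = a + b + 1, LT = a.

S(f_1,f_2): lcm = a**3. S = a**2*b**2 + a**2*b + a**2 + a*b + a.
  leading term a**2*b**2: subtract (a*b**2)·f_2 from a**2*b**2 + a**2*b + a**2 + a*b + a → a**2*b + a**2 + a*b**3 + a*b**2 + a*b + a
  leading term a**2*b: subtract (a*b)·f_2 from a**2*b + a**2 + a*b**3 + a*b**2 + a*b + a → a**2 + a*b**3 + a
  leading term a**2: subtract (a)·f_2 from a**2 + a*b**3 + a → a*b**3 + a*b
  leading term a*b**3: subtract (b**3)·f_2 from a*b**3 + a*b → a*b + b**4 + b**3
  leading term a*b: subtract (b)·f_2 from a*b + b**4 + b**3 → b**4 + b**3 + b**2 + b
  leading term b**4: no divisor's leading term divides it; move b**4 to the remainder.
  leading term b**3: no divisor's leading term divides it; move b**3 to the remainder.
  leading term b**2: no divisor's leading term divides it; move b**2 to the remainder.
  leading term b: no divisor's leading term divides it; move b to the remainder.
  remainder b**4 + b**3 + b**2 + b ≠ 0; add g_3 = b**4 + b**3 + b**2 + b to the basis.

The other S-polynomials (S(f_1,g_3), S(f_2,g_3)) all reduce to 0 modulo the current basis, so we have a Gröbner basis.
Inter-reduce: drop elements whose leading term is divisible by another's, tail-reduce, and make monic.
Reduced Gröbner basis: {a + b + 1, b**4 + b**3 + b**2 + b}.

Buchberger on the second generating set:
h_1 = a**3 + a**2*b**2 + a*b + a + b, LT = a**3.
h_2 = a**3 + a**2*b**2 + a*b + b + 1, LT = a**3.

S(h_1,h_2): lcm = a**3. S = a + 1.
  leading term a: no divisor's leading term divides it; move a to the remainder.
  leading term 1: no divisor's leading term divides it; move 1 to the remainder.
  remainder a + 1 ≠ 0; add k_3 = a + 1 to the basis.

S(h_1,k_3): lcm = a**3. S = a**2*b**2 + a**2 + a*b + a + b.
  leading term a**2*b**2: subtract (a*b**2)·k_3 from a**2*b**2 + a**2 + a*b + a + b → a**2 + a*b**2 + a*b + a + b
  leading term a**2: subtract (a)·k_3 from a**2 + a*b**2 + a*b + a + b → a*b**2 + a*b + b
  leading term a*b**2: subtract (b**2)·k_3 from a*b**2 + a*b + b → a*b + b**2 + b
  leading term a*b: subtract (b)·k_3 from a*b + b**2 + b → b**2
  leading term b**2: no divisor's leading term divides it; move b**2 to the remainder.
  remainder b**2 ≠ 0; add k_4 = b**2 to the basis.

The other S-polynomials (S(h_2,k_3), S(h_1,k_4), S(h_2,k_4), S(k_3,k_4)) all reduce to 0 modulo the current basis, so we have a Gröbner basis.
Inter-reduce: drop elements whose leading term is divisible by another's, tail-reduce, and make monic.
Reduced Gröbner basis: {a + 1, b**2}.

The bases are distinct; the ideals are different.
The choice of monomial ordering does not affect the verdict — as long as both bases are computed under the same ordering, their equality decides ideal equality.

No, the ideals differ.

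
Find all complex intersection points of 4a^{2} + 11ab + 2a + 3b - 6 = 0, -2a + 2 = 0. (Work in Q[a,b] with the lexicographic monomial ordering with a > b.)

{(1, 0)}

Compute a lex Gröbner basis by Buchberger's algorithm.
f_1 = 4a^{2} + 11ab + 2a + 3b - 6, LT = a^{2}.
f_2 = -2a + 2, LT = a.

S(f_1,f_2): lcm = a^{2}. S = \tfrac{11}{4}ab + \tfrac{3}{2}a + \tfrac{3}{4}b - \tfrac{3}{2}.
  leading term ab: subtract (-\tfrac{11}{8}b)·f_2 from \tfrac{11}{4}ab + \tfrac{3}{2}a + \tfrac{3}{4}b - \tfrac{3}{2} → \tfrac{3}{2}a + \tfrac{7}{2}b - \tfrac{3}{2}
  leading term a: subtract (-\tfrac{3}{4})·f_2 from \tfrac{3}{2}a + \tfrac{7}{2}b - \tfrac{3}{2} → \tfrac{7}{2}b
  leading term b: no divisor's leading term divides it; move \tfrac{7}{2}b to the remainder.
  remainder \tfrac{7}{2}b ≠ 0; add h_3 = \tfrac{7}{2}b to the basis.

The other S-polynomials (S(f_1,h_3), S(f_2,h_3)) all reduce to 0 modulo the current basis, so we have a Gröbner basis.
Inter-reduce: drop elements whose leading term is divisible by another's, tail-reduce, and make monic.
Reduced Gröbner basis: {a - 1, b}.

A lex Gröbner basis eliminates variables successively. Here b depends only on b, with roots {0}; lifting each root through the earlier basis elements recovers the full solutions.
  b = 0: the earlier basis element becomes a - 1 = 0, giving a = 1 — point (1, 0).
Substituting each solution back into the original system confirms all equations vanish.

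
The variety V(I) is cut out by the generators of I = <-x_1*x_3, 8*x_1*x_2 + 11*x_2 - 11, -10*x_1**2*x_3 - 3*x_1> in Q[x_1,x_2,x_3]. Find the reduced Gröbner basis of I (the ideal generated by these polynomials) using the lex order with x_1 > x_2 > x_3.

Buchberger's algorithm terminates because the ascending chain of leading-term ideals stabilizes.

f_1 = -x_1*x_3, LT = x_1*x_3.
f_2 = 8*x_1*x_2 + 11*x_2 - 11, LT = x_1*x_2.
f_3 = -10*x_1**2*x_3 - 3*x_1, LT = x_1**2*x_3.

S(f_1,f_2): lcm = x_1*x_2*x_3. S = -11/8*x_2*x_3 + 11/8*x_3.
  leading term x_2*x_3: no divisor's leading term divides it; move -11/8*x_2*x_3 to the remainder.
  leading term x_3: no divisor's leading term divides it; move 11/8*x_3 to the remainder.
  remainder -11/8*x_2*x_3 + 11/8*x_3 ≠ 0; add g_4 = -11/8*x_2*x_3 + 11/8*x_3 to the basis.

S(f_1,f_3): lcm = x_1**2*x_3. S = -3/10*x_1.
  leading term x_1: no divisor's leading term divides it; move -3/10*x_1 to the remainder.
  remainder -3/10*x_1 ≠ 0; add g_5 = -3/10*x_1 to the basis.

S(f_2,f_3): lcm = x_1**2*x_2*x_3. S = 11/8*x_1*x_2*x_3 - 3/10*x_1*x_2 - 11/8*x_1*x_3.
  leading term x_1*x_2*x_3: subtract (-11/8*x_2)·f_1 from 11/8*x_1*x_2*x_3 - 3/10*x_1*x_2 - 11/8*x_1*x_3 → -3/10*x_1*x_2 - 11/8*x_1*x_3
  leading term x_1*x_2: subtract (-3/80)·f_2 from -3/10*x_1*x_2 - 11/8*x_1*x_3 → -11/8*x_1*x_3 + 33/80*x_2 - 33/80
  leading term x_1*x_3: subtract (11/8)·f_1 from -11/8*x_1*x_3 + 33/80*x_2 - 33/80 → 33/80*x_2 - 33/80
  leading term x_2: no divisor's leading term divides it; move 33/80*x_2 to the remainder.
  leading term 1: no divisor's leading term divides it; move -33/80 to the remainder.
  remainder 33/80*x_2 - 33/80 ≠ 0; add g_6 = 33/80*x_2 - 33/80 to the basis.

The other S-polynomials (S(f_1,g_4), S(f_2,g_4), S(f_3,g_4), S(f_1,g_5), S(f_2,g_5), S(f_3,g_5), S(g_4,g_5), S(f_1,g_6), S(f_2,g_6), S(f_3,g_6), S(g_4,g_6), S(g_5,g_6)) all reduce to 0 modulo the current basis, so we have a Gröbner basis.
Inter-reduce: drop elements whose leading term is divisible by another's, tail-reduce, and make monic.

G = {x_1, x_2 - 1}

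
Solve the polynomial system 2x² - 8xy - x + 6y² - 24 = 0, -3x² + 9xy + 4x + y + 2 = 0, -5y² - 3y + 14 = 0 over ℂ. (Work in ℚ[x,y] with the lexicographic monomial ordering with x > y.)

Compute a lex Gröbner basis by Buchberger's algorithm.
f_1 = 2x² - 8xy - x + 6y² - 24, LT = x².
f_2 = -3x² + 9xy + 4x + y + 2, LT = x².
f_3 = -5y² - 3y + 14, LT = y².

S(f_1,f_2): lcm = x². S = -xy + ⅚x + 3y² + ⅓y - 34/3.
  leading term xy: no divisor's leading term divides it; move -xy to the remainder.
  leading term x: no divisor's leading term divides it; move ⅚x to the remainder.
  leading term y²: subtract (-⅗)·f_3 from 3y² + ⅓y - 34/3 → -22/15y - 44/15
  leading term y: no divisor's leading term divides it; move -22/15y to the remainder.
  leading term 1: no divisor's leading term divides it; move -44/15 to the remainder.
  remainder -xy + ⅚x - 22/15y - 44/15 ≠ 0; add h_4 = -xy + ⅚x - 22/15y - 44/15 to the basis.

S(f_1,f_3): leading monomials are coprime, so the S-polynomial reduces to 0 (Buchberger's first criterion).
S(f_2,f_3): leading monomials are coprime, so the S-polynomial reduces to 0 (Buchberger's first criterion).
S(f_1,h_4): lcm = x²y. S = ⅚x² - 4xy² - 59/30xy - 44/15x + 3y³ - 12y.
  leading term x²: subtract (5/12)·f_1 from ⅚x² - 4xy² - 59/30xy - 44/15x + 3y³ - 12y → -4xy² + 41/30xy - 151/60x + 3y³ - 5/2y² - 12y + 10
  leading term xy²: subtract (⅘x)·f_3 from -4xy² + 41/30xy - 151/60x + 3y³ - 5/2y² - 12y + 10 → 113/30xy - 823/60x + 3y³ - 5/2y² - 12y + 10
  leading term xy: subtract (-113/30)·h_4 from 113/30xy - 823/60x + 3y³ - 5/2y² - 12y + 10 → -476/45x + 3y³ - 5/2y² - 3943/225y - 236/225
  leading term x: no divisor's leading term divides it; move -476/45x to the remainder.
  leading term y³: subtract (-⅗y)·f_3 from 3y³ - 5/2y² - 3943/225y - 236/225 → -43/10y² - 2053/225y - 236/225
  leading term y²: subtract (43/50)·f_3 from -43/10y² - 2053/225y - 236/225 → -589/90y - 589/45
  leading term y: no divisor's leading term divides it; move -589/90y to the remainder.
  leading term 1: no divisor's leading term divides it; move -589/45 to the remainder.
  remainder -476/45x - 589/90y - 589/45 ≠ 0; add h_5 = -476/45x - 589/90y - 589/45 to the basis.

S(f_2,h_4): lcm = x²y. S = ⅚x² - 3xy² - 14/5xy - 44/15x - ⅓y² - ⅔y.
  leading term x²: subtract (5/12)·f_1 from ⅚x² - 3xy² - 14/5xy - 44/15x - ⅓y² - ⅔y → -3xy² + 8/15xy - 151/60x - 17/6y² - ⅔y + 10
  leading term xy²: subtract (⅗x)·f_3 from -3xy² + 8/15xy - 151/60x - 17/6y² - ⅔y + 10 → 7/3xy - 131/12x - 17/6y² - ⅔y + 10
  leading term xy: subtract (-7/3)·h_4 from 7/3xy - 131/12x - 17/6y² - ⅔y + 10 → -323/36x - 17/6y² - 184/45y + 142/45
  leading term x: subtract (95/112)·h_5 from -323/36x - 17/6y² - 184/45y + 142/45 → -17/6y² + 4913/3360y + 23953/1680
  leading term y²: subtract (17/30)·f_3 from -17/6y² + 4913/3360y + 23953/1680 → 2125/672y + 2125/336
  leading term y: no divisor's leading term divides it; move 2125/672y to the remainder.
  leading term 1: no divisor's leading term divides it; move 2125/336 to the remainder.
  remainder 2125/672y + 2125/336 ≠ 0; add h_6 = 2125/672y + 2125/336 to the basis.

S(f_3,h_4): lcm = xy². S = 43/30xy - 14/5x - 22/15y² - 44/15y.
  leading term xy: subtract (-43/30)·h_4 from 43/30xy - 14/5x - 22/15y² - 44/15y → -289/180x - 22/15y² - 1133/225y - 946/225
  leading term x: subtract (17/112)·h_5 from -289/180x - 22/15y² - 1133/225y - 946/225 → -22/15y² - 67909/16800y - 18629/8400
  leading term y²: subtract (22/75)·f_3 from -22/15y² - 67909/16800y - 18629/8400 → -2125/672y - 2125/336
  leading term y: subtract (-1)·h_6 from -2125/672y - 2125/336 → 0
  remainder 0.

S(f_1,h_5): lcm = x². S = -4397/952xy - 827/476x + 3y² - 12.
  leading term xy: subtract (4397/952)·h_4 from -4397/952xy - 827/476x + 3y² - 12 → -1877/336x + 3y² + 48367/7140y + 5527/3570
  leading term x: subtract (28155/53312)·h_5 from -1877/336x + 3y² + 48367/7140y + 5527/3570 → 3y² + 320823/31360y + 132663/15680
  leading term y²: subtract (-⅗)·f_3 from 3y² + 320823/31360y + 132663/15680 → 52875/6272y + 52875/3136
  leading term y: subtract (1269/476)·h_6 from 52875/6272y + 52875/3136 → 0
  remainder 0.

S(f_2,h_5): lcm = x². S = -3445/952xy - 3671/1428x - ⅓y - ⅔.
  leading term xy: subtract (3445/952)·h_4 from -3445/952xy - 3671/1428x - ⅓y - ⅔ → -1877/336x + 7103/1428y + 7103/714
  leading term x: subtract (28155/53312)·h_5 from -1877/336x + 7103/1428y + 7103/714 → 52875/6272y + 52875/3136
  leading term y: subtract (1269/476)·h_6 from 52875/6272y + 52875/3136 → 0
  remainder 0.

S(f_3,h_5): leading monomials are coprime, so the S-polynomial reduces to 0 (Buchberger's first criterion).
S(h_4,h_5): lcm = xy. S = -⅚x - 589/952y² + 1637/7140y + 44/15.
  leading term x: subtract (75/952)·h_5 from -⅚x - 589/952y² + 1637/7140y + 44/15 → -589/952y² + 1013/1360y + 18871/4760
  leading term y²: subtract (589/4760)·f_3 from -589/952y² + 1013/1360y + 18871/4760 → 125/112y + 125/56
  leading term y: subtract (6/17)·h_6 from 125/112y + 125/56 → 0
  remainder 0.

S(f_1,h_6): leading monomials are coprime, so the S-polynomial reduces to 0 (Buchberger's first criterion).
S(f_2,h_6): leading monomials are coprime, so the S-polynomial reduces to 0 (Buchberger's first criterion).
S(f_3,h_6): lcm = y². S = -7/5y - 14/5.
  leading term y: subtract (-4704/10625)·h_6 from -7/5y - 14/5 → 0
  remainder 0.

S(h_4,h_6): lcm = xy. S = -17/6x + 22/15y + 44/15.
  leading term x: subtract (15/56)·h_5 from -17/6x + 22/15y + 44/15 → 1803/560y + 1803/280
  leading term y: subtract (10818/10625)·h_6 from 1803/560y + 1803/280 → 0
  remainder 0.

S(h_5,h_6): leading monomials are coprime, so the S-polynomial reduces to 0 (Buchberger's first criterion).
Every S-polynomial of the final basis reduces to 0, so we have a Gröbner basis.
Inter-reduce: drop elements whose leading term is divisible by another's, tail-reduce, and make monic.
Reduced Gröbner basis: {x, y + 2}.

From the last basis element, y + 2 = 0, so y takes values in {-2}. Each choice, substituted upward through the basis, yields the corresponding point(s) of the solution set.
  y = -2: the earlier basis element becomes x = 0, giving x = 0 — point (0, -2).
This is the nonlinear analogue of row-reducing a linear system.

{(0, -2)}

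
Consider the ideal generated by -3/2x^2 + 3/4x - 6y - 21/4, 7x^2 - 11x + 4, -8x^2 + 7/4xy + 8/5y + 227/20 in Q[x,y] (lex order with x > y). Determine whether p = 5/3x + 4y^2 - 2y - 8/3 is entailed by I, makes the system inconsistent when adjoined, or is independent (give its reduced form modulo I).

First compute the reduced Gröbner basis of I by Buchberger's algorithm.
f_1 = -3/2x^2 + 3/4x - 6y - 21/4, LT = x^2.
f_2 = 7x^2 - 11x + 4, LT = x^2.
f_3 = -8x^2 + 7/4xy + 8/5y + 227/20, LT = x^2.

S(f_1,f_2): lcm = x^2. S = 15/14x + 4y + 41/14.
  leading term x: no divisor's leading term divides it; move 15/14x to the remainder.
  leading term y: no divisor's leading term divides it; move 4y to the remainder.
  leading term 1: no divisor's leading term divides it; move 41/14 to the remainder.
  remainder 15/14x + 4y + 41/14 ≠ 0; add h_4 = 15/14x + 4y + 41/14 to the basis.

S(f_1,f_3): lcm = x^2. S = 7/32xy - 1/2x + 21/5y + 787/160.
  leading term xy: subtract (49/240y)·h_4 from 7/32xy - 1/2x + 21/5y + 787/160 → -1/2x - 49/60y^2 + 1729/480y + 787/160
  leading term x: subtract (-7/15)·h_4 from -1/2x - 49/60y^2 + 1729/480y + 787/160 → -49/60y^2 + 175/32y + 3017/480
  leading term y^2: no divisor's leading term divides it; move -49/60y^2 to the remainder.
  leading term y: no divisor's leading term divides it; move 175/32y to the remainder.
  leading term 1: no divisor's leading term divides it; move 3017/480 to the remainder.
  remainder -49/60y^2 + 175/32y + 3017/480 ≠ 0; add h_5 = -49/60y^2 + 175/32y + 3017/480 to the basis.

S(f_2,f_3): lcm = x^2. S = 7/32xy - 11/7x + 1/5y + 2229/1120.
  leading term xy: subtract (49/240y)·h_4 from 7/32xy - 11/7x + 1/5y + 2229/1120 → -11/7x - 49/60y^2 - 191/480y + 2229/1120
  leading term x: subtract (-22/15)·h_4 from -11/7x - 49/60y^2 - 191/480y + 2229/1120 → -49/60y^2 + 175/32y + 3017/480
  leading term y^2: subtract (1)·h_5 from -49/60y^2 + 175/32y + 3017/480 → 0
  remainder 0.

S(f_1,h_4): lcm = x^2. S = -56/15xy - 97/30x + 4y + 7/2.
  leading term xy: subtract (-784/225y)·h_4 from -56/15xy - 97/30x + 4y + 7/2 → -97/30x + 3136/225y^2 + 3196/225y + 7/2
  leading term x: subtract (-679/225)·h_4 from -97/30x + 3136/225y^2 + 3196/225y + 7/2 → 3136/225y^2 + 5912/225y + 2776/225
  leading term y^2: subtract (-256/15)·h_5 from 3136/225y^2 + 5912/225y + 2776/225 → 26912/225y + 26912/225
  leading term y: no divisor's leading term divides it; move 26912/225y to the remainder.
  leading term 1: no divisor's leading term divides it; move 26912/225 to the remainder.
  remainder 26912/225y + 26912/225 ≠ 0; add h_6 = 26912/225y + 26912/225 to the basis.

S(f_2,h_4): lcm = x^2. S = -56/15xy - 452/105x + 4/7.
  leading term xy: subtract (-784/225y)·h_4 from -56/15xy - 452/105x + 4/7 → -452/105x + 3136/225y^2 + 2296/225y + 4/7
  leading term x: subtract (-904/225)·h_4 from -452/105x + 3136/225y^2 + 2296/225y + 4/7 → 3136/225y^2 + 5912/225y + 2776/225
  leading term y^2: subtract (-256/15)·h_5 from 3136/225y^2 + 5912/225y + 2776/225 → 26912/225y + 26912/225
  leading term y: subtract (1)·h_6 from 26912/225y + 26912/225 → 0
  remainder 0.

S(f_3,h_4): lcm = x^2. S = -1897/480xy - 41/15x - 1/5y - 227/160.
  leading term xy: subtract (-13279/3600y)·h_4 from -1897/480xy - 41/15x - 1/5y - 227/160 → -41/15x + 13279/900y^2 + 76337/7200y - 227/160
  leading term x: subtract (-574/225)·h_4 from -41/15x + 13279/900y^2 + 76337/7200y - 227/160 → 13279/900y^2 + 149809/7200y + 43577/7200
  leading term y^2: subtract (-271/15)·h_5 from 13279/900y^2 + 149809/7200y + 43577/7200 → 26912/225y + 26912/225
  leading term y: subtract (1)·h_6 from 26912/225y + 26912/225 → 0
  remainder 0.

S(f_1,h_5): leading monomials are coprime, so the S-polynomial reduces to 0 (Buchberger's first criterion).
S(f_2,h_5): leading monomials are coprime, so the S-polynomial reduces to 0 (Buchberger's first criterion).
S(f_3,h_5): leading monomials are coprime, so the S-polynomial reduces to 0 (Buchberger's first criterion).
S(h_4,h_5): leading monomials are coprime, so the S-polynomial reduces to 0 (Buchberger's first criterion).
S(f_1,h_6): leading monomials are coprime, so the S-polynomial reduces to 0 (Buchberger's first criterion).
S(f_2,h_6): leading monomials are coprime, so the S-polynomial reduces to 0 (Buchberger's first criterion).
S(f_3,h_6): leading monomials are coprime, so the S-polynomial reduces to 0 (Buchberger's first criterion).
S(h_4,h_6): leading monomials are coprime, so the S-polynomial reduces to 0 (Buchberger's first criterion).
S(h_5,h_6): lcm = y^2. S = -431/56y - 431/56.
  leading term y: subtract (-96975/1507072)·h_6 from -431/56y - 431/56 → 0
  remainder 0.

Every S-polynomial of the final basis reduces to 0, so we have a Gröbner basis.
Inter-reduce: drop elements whose leading term is divisible by another's, tail-reduce, and make monic.
Reduced Gröbner basis: {x - 1, y + 1}.
Label its elements g_1 = x - 1, g_2 = y + 1.

Reduce p = 5/3x + 4y^2 - 2y - 8/3 modulo G:
  leading term x: subtract (5/3)·g_1 from 5/3x + 4y^2 - 2y - 8/3 → 4y^2 - 2y - 1
  leading term y^2: subtract (4y)·g_2 from 4y^2 - 2y - 1 → -6y - 1
  leading term y: subtract (-6)·g_2 from -6y - 1 → 5
  leading term 1: no divisor's leading term divides it; move 5 to the remainder.
  normal form = 5.
The normal form is nonzero, so p ∉ I. Since p minus its normal form lies in I, I + (p) = I + (r) where r = 5; decide whether this ideal is the whole ring.
Here r = 5 is a nonzero constant, hence a unit: 1 ∈ I + (p), the Gröbner basis of I + (p) is {1}, and the enlarged system has no common solution — adjoining p is inconsistent.

Adjoining 5/3x + 4y^2 - 2y - 8/3 makes the ideal the whole ring: the system is inconsistent.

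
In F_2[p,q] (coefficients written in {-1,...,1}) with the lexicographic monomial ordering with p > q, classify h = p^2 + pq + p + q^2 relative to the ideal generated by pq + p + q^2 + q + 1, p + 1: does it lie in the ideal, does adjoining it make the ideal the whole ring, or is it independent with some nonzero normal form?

First compute the reduced Gröbner basis of I by Buchberger's algorithm.
f_1 = pq + p + q^2 + q + 1, LT = pq.
f_2 = p + 1, LT = p.

S(f_1,f_2): lcm = pq. S = p + q^2 + 1.
  reduce S modulo (f_1, f_2):
  remainder q^2 ≠ 0; add k_3 = q^2 to the basis.

The other S-polynomials (S(f_1,k_3), S(f_2,k_3)) all reduce to 0 modulo the current basis, so we have a Gröbner basis.
Inter-reduce: drop elements whose leading term is divisible by another's, tail-reduce, and make monic.
Reduced Gröbner basis: {p + 1, q^2}.
Label its elements g_1 = p + 1, g_2 = q^2.

Reduce h = p^2 + pq + p + q^2 modulo G:
  leading term p^2: subtract (p)·g_1 from p^2 + pq + p + q^2 → pq + q^2
  leading term pq: subtract (q)·g_1 from pq + q^2 → q^2 + q
  leading term q^2: subtract (1)·g_2 from q^2 + q → q
  leading term q: no divisor's leading term divides it; move q to the remainder.
  normal form = q.
The normal form is nonzero, so h ∉ I. Since h minus its normal form lies in I, I + (h) = I + (r) where r = q; decide whether this ideal is the whole ring.
Run Buchberger on G together with r (pairs among the g_i already reduce to 0 since G is a Gröbner basis):
g_1 = p + 1, LT = p.
g_2 = q^2, LT = q^2.
r = q, LT = q.

The S-polynomials (S(g_1,g_2), S(g_1,r), S(g_2,r)) all reduce to 0 modulo the current basis, so we have a Gröbner basis.
Inter-reduce: drop elements whose leading term is divisible by another's, tail-reduce, and make monic.
Reduced Gröbner basis: {p + 1, q}.
The reduced Gröbner basis of I + (h) is {p + 1, q} ≠ {1}, a proper ideal, so the enlarged system stays consistent: h is independent of I, with normal form q.

The remainder on division by a Gröbner basis is unique — it is the normal form.

p^2 + pq + p + q^2 is independent of I; its normal form modulo I is q.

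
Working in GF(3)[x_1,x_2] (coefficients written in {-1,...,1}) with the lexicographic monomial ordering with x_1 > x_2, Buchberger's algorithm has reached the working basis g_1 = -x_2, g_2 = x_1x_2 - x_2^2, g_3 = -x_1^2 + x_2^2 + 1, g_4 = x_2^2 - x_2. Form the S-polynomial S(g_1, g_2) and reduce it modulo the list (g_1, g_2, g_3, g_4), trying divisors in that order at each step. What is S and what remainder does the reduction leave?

S(g_1, g_2) = x_2^2; remainder on division = 0.

lcm(LM(g_1), LM(g_2)) = x_1x_2.
S = (lcm/LT(g_1))·g_1 − (lcm/LT(g_2))·g_2 = x_2^2.
Reduce S modulo (g_1, g_2, g_3, g_4) in that order:
  leading term x_2^2: subtract (-x_2)·g_1 from x_2^2 → 0
The remainder is 0, so this S-polynomial contributes no new basis element.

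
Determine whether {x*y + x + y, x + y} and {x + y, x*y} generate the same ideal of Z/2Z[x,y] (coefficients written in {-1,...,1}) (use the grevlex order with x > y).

Yes, the ideals are equal.

Equality of ideals is decidable: compute both reduced Gröbner bases (unique for the ordering) and check whether they agree.
Buchberger on the first generating set:
f_1 = x*y + x + y, LT = x*y.
f_2 = x + y, LT = x.

S(f_1,f_2): lcm = x*y. S = y**2 + x + y.
  leading term y**2: no divisor's leading term divides it; move y**2 to the remainder.
  leading term x: subtract (1)·f_2 from x + y → 0
  remainder y**2 ≠ 0; add g_3 = y**2 to the basis.

The other S-polynomials (S(f_1,g_3), S(f_2,g_3)) all reduce to 0 modulo the current basis, so we have a Gröbner basis.
Inter-reduce: drop elements whose leading term is divisible by another's, tail-reduce, and make monic.
Reduced Gröbner basis: {y**2, x + y}.

Buchberger on the second generating set:
h_1 = x + y, LT = x.
h_2 = x*y, LT = x*y.

S(h_1,h_2): lcm = x*y. S = y**2.
  leading term y**2: no divisor's leading term divides it; move y**2 to the remainder.
  remainder y**2 ≠ 0; add k_3 = y**2 to the basis.

The other S-polynomials (S(h_1,k_3), S(h_2,k_3)) all reduce to 0 modulo the current basis, so we have a Gröbner basis.
Inter-reduce: drop elements whose leading term is divisible by another's, tail-reduce, and make monic.
Reduced Gröbner basis: {y**2, x + y}.

The two bases agree; hence the ideals are identical.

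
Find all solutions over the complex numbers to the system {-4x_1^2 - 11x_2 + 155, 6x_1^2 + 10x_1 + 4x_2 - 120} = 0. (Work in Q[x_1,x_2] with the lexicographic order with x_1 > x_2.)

Compute a lex Gröbner basis by Buchberger's algorithm.
f_1 = -4x_1^2 - 11x_2 + 155, LT = x_1^2.
f_2 = 6x_1^2 + 10x_1 + 4x_2 - 120, LT = x_1^2.

S(f_1,f_2): lcm = x_1^2. S = -5/3x_1 + 25/12x_2 - 75/4.
  leading term x_1: no divisor's leading term divides it; move -5/3x_1 to the remainder.
  leading term x_2: no divisor's leading term divides it; move 25/12x_2 to the remainder.
  leading term 1: no divisor's leading term divides it; move -75/4 to the remainder.
  remainder -5/3x_1 + 25/12x_2 - 75/4 ≠ 0; add h_3 = -5/3x_1 + 25/12x_2 - 75/4 to the basis.

S(f_1,h_3): lcm = x_1^2. S = 5/4x_1x_2 - 45/4x_1 + 11/4x_2 - 155/4.
  leading term x_1x_2: subtract (-3/4x_2)·h_3 from 5/4x_1x_2 - 45/4x_1 + 11/4x_2 - 155/4 → -45/4x_1 + 25/16x_2^2 - 181/16x_2 - 155/4
  leading term x_1: subtract (27/4)·h_3 from -45/4x_1 + 25/16x_2^2 - 181/16x_2 - 155/4 → 25/16x_2^2 - 203/8x_2 + 1405/16
  leading term x_2^2: no divisor's leading term divides it; move 25/16x_2^2 to the remainder.
  leading term x_2: no divisor's leading term divides it; move -203/8x_2 to the remainder.
  leading term 1: no divisor's leading term divides it; move 1405/16 to the remainder.
  remainder 25/16x_2^2 - 203/8x_2 + 1405/16 ≠ 0; add h_4 = 25/16x_2^2 - 203/8x_2 + 1405/16 to the basis.

The other S-polynomials (S(f_2,h_3), S(f_1,h_4), S(f_2,h_4), S(h_3,h_4)) all reduce to 0 modulo the current basis, so we have a Gröbner basis.
Inter-reduce: drop elements whose leading term is divisible by another's, tail-reduce, and make monic.
Reduced Gröbner basis: {x_1 - 5/4x_2 + 45/4, x_2^2 - 406/25x_2 + 281/5}.

Since the basis is lex-ordered, x_2^2 - 406/25x_2 + 281/5 is univariate in x_2. Its roots are {5, 281/25}. Back-substituting each root into the other basis elements fixes the other coordinates.
  x_2 = 5: the earlier basis element becomes x_1 + 5 = 0, giving x_1 = -5 — point (-5, 5).
  x_2 = 281/25: the earlier basis element becomes x_1 - 14/5 = 0, giving x_1 = 14/5 — point (14/5, 281/25).
Each listed point satisfies every original equation (direct substitution).
Zero-dimensionality of the ideal guarantees finitely many solutions over ℂ.

{(-5, 5), (14/5, 281/25)}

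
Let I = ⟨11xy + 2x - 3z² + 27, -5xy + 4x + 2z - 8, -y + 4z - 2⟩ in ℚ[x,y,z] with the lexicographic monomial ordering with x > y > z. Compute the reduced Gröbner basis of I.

Buchberger's algorithm terminates because the ascending chain of leading-term ideals stabilizes.

f_1 = 11xy + 2x - 3z² + 27, LT = xy.
f_2 = -5xy + 4x + 2z - 8, LT = xy.
f_3 = -y + 4z - 2, LT = y.

S(f_1,f_2): lcm = xy. S = 54/55x - 3/11z² + ⅖z + 47/55.
  leading term x: no divisor's leading term divides it; move 54/55x to the remainder.
  leading term z²: no divisor's leading term divides it; move -3/11z² to the remainder.
  leading term z: no divisor's leading term divides it; move ⅖z to the remainder.
  leading term 1: no divisor's leading term divides it; move 47/55 to the remainder.
  remainder 54/55x - 3/11z² + ⅖z + 47/55 ≠ 0; add g_4 = 54/55x - 3/11z² + ⅖z + 47/55 to the basis.

S(f_1,f_3): lcm = xy. S = 4xz - 20/11x - 3/11z² + 27/11.
  leading term xz: subtract (110/27z)·g_4 from 4xz - 20/11x - 3/11z² + 27/11 → -20/11x + 10/9z³ - 565/297z² - 94/27z + 27/11
  leading term x: subtract (-50/27)·g_4 from -20/11x + 10/9z³ - 565/297z² - 94/27z + 27/11 → 10/9z³ - 65/27z² - 74/27z + 109/27
  leading term z³: no divisor's leading term divides it; move 10/9z³ to the remainder.
  leading term z²: no divisor's leading term divides it; move -65/27z² to the remainder.
  leading term z: no divisor's leading term divides it; move -74/27z to the remainder.
  leading term 1: no divisor's leading term divides it; move 109/27 to the remainder.
  remainder 10/9z³ - 65/27z² - 74/27z + 109/27 ≠ 0; add g_5 = 10/9z³ - 65/27z² - 74/27z + 109/27 to the basis.

The other S-polynomials (S(f_2,f_3), S(f_1,g_4), S(f_2,g_4), S(f_3,g_4), S(f_1,g_5), S(f_2,g_5), S(f_3,g_5), S(g_4,g_5)) all reduce to 0 modulo the current basis, so we have a Gröbner basis.
Inter-reduce: drop elements whose leading term is divisible by another's, tail-reduce, and make monic.

G = {x - 5/18z² + 11/27z + 47/54, y - 4z + 2, z³ - 13/6z² - 37/15z + 109/30}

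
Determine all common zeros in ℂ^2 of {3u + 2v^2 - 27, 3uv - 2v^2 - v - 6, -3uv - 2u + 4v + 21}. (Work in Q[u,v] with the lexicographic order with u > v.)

{(3, 3)}

Compute a lex Gröbner basis by Buchberger's algorithm.
f_1 = 3u + 2v^2 - 27, LT = u.
f_2 = 3uv - 2v^2 - v - 6, LT = uv.
f_3 = -3uv - 2u + 4v + 21, LT = uv.

S(f_1,f_2): lcm = uv. S = 2/3v^3 + 2/3v^2 - 26/3v + 2.
  leading term v^3: no divisor's leading term divides it; move 2/3v^3 to the remainder.
  leading term v^2: no divisor's leading term divides it; move 2/3v^2 to the remainder.
  leading term v: no divisor's leading term divides it; move -26/3v to the remainder.
  leading term 1: no divisor's leading term divides it; move 2 to the remainder.
  remainder 2/3v^3 + 2/3v^2 - 26/3v + 2 ≠ 0; add h_4 = 2/3v^3 + 2/3v^2 - 26/3v + 2 to the basis.

S(f_1,f_3): lcm = uv. S = -2/3u + 2/3v^3 - 23/3v + 7.
  leading term u: subtract (-2/9)·f_1 from -2/3u + 2/3v^3 - 23/3v + 7 → 2/3v^3 + 4/9v^2 - 23/3v + 1
  leading term v^3: subtract (1)·h_4 from 2/3v^3 + 4/9v^2 - 23/3v + 1 → -2/9v^2 + v - 1
  leading term v^2: no divisor's leading term divides it; move -2/9v^2 to the remainder.
  leading term v: no divisor's leading term divides it; move v to the remainder.
  leading term 1: no divisor's leading term divides it; move -1 to the remainder.
  remainder -2/9v^2 + v - 1 ≠ 0; add h_5 = -2/9v^2 + v - 1 to the basis.

S(f_3,h_4): lcm = uv^3. S = -1/3uv^2 + 13uv - 3u - 4/3v^3 - 7v^2.
  leading term uv^2: subtract (-1/9v^2)·f_1 from -1/3uv^2 + 13uv - 3u - 4/3v^3 - 7v^2 → 13uv - 3u + 2/9v^4 - 4/3v^3 - 10v^2
  leading term uv: subtract (13/3v)·f_1 from 13uv - 3u + 2/9v^4 - 4/3v^3 - 10v^2 → -3u + 2/9v^4 - 10v^3 - 10v^2 + 117v
  leading term u: subtract (-1)·f_1 from -3u + 2/9v^4 - 10v^3 - 10v^2 + 117v → 2/9v^4 - 10v^3 - 8v^2 + 117v - 27
  leading term v^4: subtract (1/3v)·h_4 from 2/9v^4 - 10v^3 - 8v^2 + 117v - 27 → -92/9v^3 - 46/9v^2 + 349/3v - 27
  leading term v^3: subtract (-46/3)·h_4 from -92/9v^3 - 46/9v^2 + 349/3v - 27 → 46/9v^2 - 149/9v + 11/3
  leading term v^2: subtract (-23)·h_5 from 46/9v^2 - 149/9v + 11/3 → 58/9v - 58/3
  leading term v: no divisor's leading term divides it; move 58/9v to the remainder.
  leading term 1: no divisor's leading term divides it; move -58/3 to the remainder.
  remainder 58/9v - 58/3 ≠ 0; add h_6 = 58/9v - 58/3 to the basis.

The other S-polynomials (S(f_2,f_3), S(f_1,h_4), S(f_2,h_4), S(f_1,h_5), S(f_2,h_5), S(f_3,h_5), S(h_4,h_5), S(f_1,h_6), S(f_2,h_6), S(f_3,h_6), S(h_4,h_6), S(h_5,h_6)) all reduce to 0 modulo the current basis, so we have a Gröbner basis.
Inter-reduce: drop elements whose leading term is divisible by another's, tail-reduce, and make monic.
Reduced Gröbner basis: {u - 3, v - 3}.

The lex basis is triangular: the last element involves only v. Solving v - 3 = 0 gives v ∈ {3}; substituting each value into the earlier elements determines the remaining variables.
  v = 3: the earlier basis element becomes u - 3 = 0, giving u = 3 — point (3, 3).
Each listed point satisfies every original equation (direct substitution).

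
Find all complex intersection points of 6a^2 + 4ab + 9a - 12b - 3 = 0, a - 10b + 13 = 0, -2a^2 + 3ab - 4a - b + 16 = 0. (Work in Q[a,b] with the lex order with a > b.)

Compute a lex Gröbner basis by Buchberger's algorithm.
f_1 = 6a^2 + 4ab + 9a - 12b - 3, LT = a^2.
f_2 = a - 10b + 13, LT = a.
f_3 = -2a^2 + 3ab - 4a - b + 16, LT = a^2.

S(f_1,f_2): lcm = a^2. S = 32/3ab - 23/2a - 2b - 1/2.
  leading term ab: subtract (32/3b)·f_2 from 32/3ab - 23/2a - 2b - 1/2 → -23/2a + 320/3b^2 - 422/3b - 1/2
  leading term a: subtract (-23/2)·f_2 from -23/2a + 320/3b^2 - 422/3b - 1/2 → 320/3b^2 - 767/3b + 149
  leading term b^2: no divisor's leading term divides it; move 320/3b^2 to the remainder.
  leading term b: no divisor's leading term divides it; move -767/3b to the remainder.
  leading term 1: no divisor's leading term divides it; move 149 to the remainder.
  remainder 320/3b^2 - 767/3b + 149 ≠ 0; add h_4 = 320/3b^2 - 767/3b + 149 to the basis.

S(f_1,f_3): lcm = a^2. S = 13/6ab - 1/2a - 5/2b + 15/2.
  leading term ab: subtract (13/6b)·f_2 from 13/6ab - 1/2a - 5/2b + 15/2 → -1/2a + 65/3b^2 - 92/3b + 15/2
  leading term a: subtract (-1/2)·f_2 from -1/2a + 65/3b^2 - 92/3b + 15/2 → 65/3b^2 - 107/3b + 14
  leading term b^2: subtract (13/64)·h_4 from 65/3b^2 - 107/3b + 14 → 1041/64b - 1041/64
  leading term b: no divisor's leading term divides it; move 1041/64b to the remainder.
  leading term 1: no divisor's leading term divides it; move -1041/64 to the remainder.
  remainder 1041/64b - 1041/64 ≠ 0; add h_5 = 1041/64b - 1041/64 to the basis.

S(f_2,f_3): lcm = a^2. S = -17/2ab + 11a - 1/2b + 8.
  leading term ab: subtract (-17/2b)·f_2 from -17/2ab + 11a - 1/2b + 8 → 11a - 85b^2 + 110b + 8
  leading term a: subtract (11)·f_2 from 11a - 85b^2 + 110b + 8 → -85b^2 + 220b - 135
  leading term b^2: subtract (-51/64)·h_4 from -85b^2 + 220b - 135 → 1041/64b - 1041/64
  leading term b: subtract (1)·h_5 from 1041/64b - 1041/64 → 0
  remainder 0.

S(f_1,h_4): leading monomials are coprime, so the S-polynomial reduces to 0 (Buchberger's first criterion).
S(f_2,h_4): leading monomials are coprime, so the S-polynomial reduces to 0 (Buchberger's first criterion).
S(f_3,h_4): leading monomials are coprime, so the S-polynomial reduces to 0 (Buchberger's first criterion).
S(f_1,h_5): leading monomials are coprime, so the S-polynomial reduces to 0 (Buchberger's first criterion).
S(f_2,h_5): leading monomials are coprime, so the S-polynomial reduces to 0 (Buchberger's first criterion).
S(f_3,h_5): leading monomials are coprime, so the S-polynomial reduces to 0 (Buchberger's first criterion).
S(h_4,h_5): lcm = b^2. S = -447/320b + 447/320.
  leading term b: subtract (-149/1735)·h_5 from -447/320b + 447/320 → 0
  remainder 0.

Every S-polynomial of the final basis reduces to 0, so we have a Gröbner basis.
Inter-reduce: drop elements whose leading term is divisible by another's, tail-reduce, and make monic.
Reduced Gröbner basis: {a + 3, b - 1}.

Since the basis is lex-ordered, b - 1 is univariate in b. Its roots are {1}. Back-substituting each root into the other basis elements fixes the other coordinates.
  b = 1: the earlier basis element becomes a + 3 = 0, giving a = -3 — point (-3, 1).
Substituting each solution back into the original system confirms all equations vanish.

{(-3, 1)}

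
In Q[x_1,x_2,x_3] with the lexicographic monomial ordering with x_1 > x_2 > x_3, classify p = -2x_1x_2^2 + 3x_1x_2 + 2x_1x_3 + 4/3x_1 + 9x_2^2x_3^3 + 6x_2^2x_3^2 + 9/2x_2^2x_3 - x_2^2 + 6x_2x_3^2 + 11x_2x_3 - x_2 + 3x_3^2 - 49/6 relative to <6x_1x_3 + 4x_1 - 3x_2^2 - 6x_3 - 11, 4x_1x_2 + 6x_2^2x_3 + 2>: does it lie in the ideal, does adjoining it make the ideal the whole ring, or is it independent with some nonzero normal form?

Adjoining -2x_1x_2^2 + 3x_1x_2 + 2x_1x_3 + 4/3x_1 + 9x_2^2x_3^3 + 6x_2^2x_3^2 + 9/2x_2^2x_3 - x_2^2 + 6x_2x_3^2 + 11x_2x_3 - x_2 + 3x_3^2 - 49/6 makes the ideal the whole ring: the system is inconsistent.

First compute the reduced Gröbner basis of I by Buchberger's algorithm.
f_1 = 6x_1x_3 + 4x_1 - 3x_2^2 - 6x_3 - 11, LT = x_1x_3.
f_2 = 4x_1x_2 + 6x_2^2x_3 + 2, LT = x_1x_2.

S(f_1,f_2): lcm = x_1x_2x_3. S = 2/3x_1x_2 - 1/2x_2^3 - 3/2x_2^2x_3^2 - x_2x_3 - 11/6x_2 - 1/2x_3.
  leading term x_1x_2: subtract (1/6)·f_2 from 2/3x_1x_2 - 1/2x_2^3 - 3/2x_2^2x_3^2 - x_2x_3 - 11/6x_2 - 1/2x_3 → -1/2x_2^3 - 3/2x_2^2x_3^2 - x_2^2x_3 - x_2x_3 - 11/6x_2 - 1/2x_3 - 1/3
  leading term x_2^3: no divisor's leading term divides it; move -1/2x_2^3 to the remainder.
  leading term x_2^2x_3^2: no divisor's leading term divides it; move -3/2x_2^2x_3^2 to the remainder.
  leading term x_2^2x_3: no divisor's leading term divides it; move -x_2^2x_3 to the remainder.
  leading term x_2x_3: no divisor's leading term divides it; move -x_2x_3 to the remainder.
  leading term x_2: no divisor's leading term divides it; move -11/6x_2 to the remainder.
  leading term x_3: no divisor's leading term divides it; move -1/2x_3 to the remainder.
  leading term 1: no divisor's leading term divides it; move -1/3 to the remainder.
  remainder -1/2x_2^3 - 3/2x_2^2x_3^2 - x_2^2x_3 - x_2x_3 - 11/6x_2 - 1/2x_3 - 1/3 ≠ 0; add h_3 = -1/2x_2^3 - 3/2x_2^2x_3^2 - x_2^2x_3 - x_2x_3 - 11/6x_2 - 1/2x_3 - 1/3 to the basis.

S(f_1,h_3): leading monomials are coprime, so the S-polynomial reduces to 0 (Buchberger's first criterion).
S(f_2,h_3): lcm = x_1x_2^3. S = -3x_1x_2^2x_3^2 - 2x_1x_2^2x_3 - 2x_1x_2x_3 - 11/3x_1x_2 - x_1x_3 - 2/3x_1 + 3/2x_2^4x_3 + 1/2x_2^2.
  leading term x_1x_2^2x_3^2: subtract (-1/2x_2^2x_3)·f_1 from -3x_1x_2^2x_3^2 - 2x_1x_2^2x_3 - 2x_1x_2x_3 - 11/3x_1x_2 - x_1x_3 - 2/3x_1 + 3/2x_2^4x_3 + 1/2x_2^2 → -2x_1x_2x_3 - 11/3x_1x_2 - x_1x_3 - 2/3x_1 - 3x_2^2x_3^2 - 11/2x_2^2x_3 + 1/2x_2^2
  leading term x_1x_2x_3: subtract (-1/3x_2)·f_1 from -2x_1x_2x_3 - 11/3x_1x_2 - x_1x_3 - 2/3x_1 - 3x_2^2x_3^2 - 11/2x_2^2x_3 + 1/2x_2^2 → -7/3x_1x_2 - x_1x_3 - 2/3x_1 - x_2^3 - 3x_2^2x_3^2 - 11/2x_2^2x_3 + 1/2x_2^2 - 2x_2x_3 - 11/3x_2
  leading term x_1x_2: subtract (-7/12)·f_2 from -7/3x_1x_2 - x_1x_3 - 2/3x_1 - x_2^3 - 3x_2^2x_3^2 - 11/2x_2^2x_3 + 1/2x_2^2 - 2x_2x_3 - 11/3x_2 → -x_1x_3 - 2/3x_1 - x_2^3 - 3x_2^2x_3^2 - 2x_2^2x_3 + 1/2x_2^2 - 2x_2x_3 - 11/3x_2 + 7/6
  leading term x_1x_3: subtract (-1/6)·f_1 from -x_1x_3 - 2/3x_1 - x_2^3 - 3x_2^2x_3^2 - 2x_2^2x_3 + 1/2x_2^2 - 2x_2x_3 - 11/3x_2 + 7/6 → -x_2^3 - 3x_2^2x_3^2 - 2x_2^2x_3 - 2x_2x_3 - 11/3x_2 - x_3 - 2/3
  leading term x_2^3: subtract (2)·h_3 from -x_2^3 - 3x_2^2x_3^2 - 2x_2^2x_3 - 2x_2x_3 - 11/3x_2 - x_3 - 2/3 → 0
  remainder 0.

Every S-polynomial of the final basis reduces to 0, so we have a Gröbner basis.
Inter-reduce: drop elements whose leading term is divisible by another's, tail-reduce, and make monic.
Reduced Gröbner basis: {x_1x_2 + 3/2x_2^2x_3 + 1/2, x_1x_3 + 2/3x_1 - 1/2x_2^2 - x_3 - 11/6, x_2^3 + 3x_2^2x_3^2 + 2x_2^2x_3 + 2x_2x_3 + 11/3x_2 + x_3 + 2/3}.
Label its elements g_1 = x_1x_2 + 3/2x_2^2x_3 + 1/2, g_2 = x_1x_3 + 2/3x_1 - 1/2x_2^2 - x_3 - 11/6, g_3 = x_2^3 + 3x_2^2x_3^2 + 2x_2^2x_3 + 2x_2x_3 + 11/3x_2 + x_3 + 2/3.

Reduce p = -2x_1x_2^2 + 3x_1x_2 + 2x_1x_3 + 4/3x_1 + 9x_2^2x_3^3 + 6x_2^2x_3^2 + 9/2x_2^2x_3 - x_2^2 + 6x_2x_3^2 + 11x_2x_3 - x_2 + 3x_3^2 - 49/6 modulo G:
  leading term x_1x_2^2: subtract (-2x_2)·g_1 from -2x_1x_2^2 + 3x_1x_2 + 2x_1x_3 + 4/3x_1 + 9x_2^2x_3^3 + 6x_2^2x_3^2 + 9/2x_2^2x_3 - x_2^2 + 6x_2x_3^2 + 11x_2x_3 - x_2 + 3x_3^2 - 49/6 → 3x_1x_2 + 2x_1x_3 + 4/3x_1 + 3x_2^3x_3 + 9x_2^2x_3^3 + 6x_2^2x_3^2 + 9/2x_2^2x_3 - x_2^2 + 6x_2x_3^2 + 11x_2x_3 + 3x_3^2 - 49/6
  leading term x_1x_2: subtract (3)·g_1 from 3x_1x_2 + 2x_1x_3 + 4/3x_1 + 3x_2^3x_3 + 9x_2^2x_3^3 + 6x_2^2x_3^2 + 9/2x_2^2x_3 - x_2^2 + 6x_2x_3^2 + 11x_2x_3 + 3x_3^2 - 49/6 → 2x_1x_3 + 4/3x_1 + 3x_2^3x_3 + 9x_2^2x_3^3 + 6x_2^2x_3^2 - x_2^2 + 6x_2x_3^2 + 11x_2x_3 + 3x_3^2 - 29/3
  leading term x_1x_3: subtract (2)·g_2 from 2x_1x_3 + 4/3x_1 + 3x_2^3x_3 + 9x_2^2x_3^3 + 6x_2^2x_3^2 - x_2^2 + 6x_2x_3^2 + 11x_2x_3 + 3x_3^2 - 29/3 → 3x_2^3x_3 + 9x_2^2x_3^3 + 6x_2^2x_3^2 + 6x_2x_3^2 + 11x_2x_3 + 3x_3^2 + 2x_3 - 6
  leading term x_2^3x_3: subtract (3x_3)·g_3 from 3x_2^3x_3 + 9x_2^2x_3^3 + 6x_2^2x_3^2 + 6x_2x_3^2 + 11x_2x_3 + 3x_3^2 + 2x_3 - 6 → -6
  leading term 1: no divisor's leading term divides it; move -6 to the remainder.
  normal form = -6.
The normal form is nonzero, so p ∉ I. Since p minus its normal form lies in I, I + (p) = I + (r) where r = -6; decide whether this ideal is the whole ring.
Here r = -6 is a nonzero constant, hence a unit: 1 ∈ I + (p), the Gröbner basis of I + (p) is {1}, and the enlarged system has no common solution — adjoining p is inconsistent.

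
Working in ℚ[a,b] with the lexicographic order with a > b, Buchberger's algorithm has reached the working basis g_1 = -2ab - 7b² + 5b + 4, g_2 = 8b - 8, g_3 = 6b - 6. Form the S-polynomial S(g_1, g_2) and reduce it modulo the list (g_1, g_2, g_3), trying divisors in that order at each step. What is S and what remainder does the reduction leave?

lcm(LM(g_1), LM(g_2)) = ab.
S = (lcm/LT(g_1))·g_1 − (lcm/LT(g_2))·g_2 = a + 7/2b² - 5/2b - 2.
Reduce S modulo (g_1, g_2, g_3) in that order:
  leading term a: no divisor's leading term divides it; move a to the remainder.
  leading term b²: subtract (7/16b)·g_2 from 7/2b² - 5/2b - 2 → b - 2
  leading term b: subtract (⅛)·g_2 from b - 2 → -1
  leading term 1: no divisor's leading term divides it; move -1 to the remainder.
The remainder a - 1 is nonzero, so it would be added as the next basis element.

S(g_1, g_2) = a + 7/2b² - 5/2b - 2; remainder on division = a - 1.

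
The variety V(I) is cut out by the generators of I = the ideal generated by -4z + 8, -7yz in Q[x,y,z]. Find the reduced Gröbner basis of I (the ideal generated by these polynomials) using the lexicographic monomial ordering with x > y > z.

G = {y, z - 2}

The reduced Gröbner basis is the canonical form of the ideal for this ordering.

f_1 = -4z + 8, LT = z.
f_2 = -7yz, LT = yz.

S(f_1,f_2): lcm = yz. S = -2y.
  reduce S modulo (f_1, f_2):
  remainder -2y ≠ 0; add g_3 = -2y to the basis.

The other S-polynomials (S(f_1,g_3), S(f_2,g_3)) all reduce to 0 modulo the current basis, so we have a Gröbner basis.
Inter-reduce: drop elements whose leading term is divisible by another's, tail-reduce, and make monic.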